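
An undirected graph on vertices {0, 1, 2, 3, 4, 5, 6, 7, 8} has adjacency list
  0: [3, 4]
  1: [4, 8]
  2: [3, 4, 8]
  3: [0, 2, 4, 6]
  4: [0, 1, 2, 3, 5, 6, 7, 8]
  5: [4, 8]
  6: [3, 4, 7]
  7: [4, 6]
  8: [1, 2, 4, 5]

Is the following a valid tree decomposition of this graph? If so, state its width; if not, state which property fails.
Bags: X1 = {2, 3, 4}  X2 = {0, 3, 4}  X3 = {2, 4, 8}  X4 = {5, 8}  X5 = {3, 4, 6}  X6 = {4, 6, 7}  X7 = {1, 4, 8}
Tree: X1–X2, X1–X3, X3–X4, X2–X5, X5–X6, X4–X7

A tree decomposition must satisfy three properties: every vertex lies in some bag; for every edge, both endpoints lie together in some bag; and for every vertex, the bags containing it form a connected subtree. Here edge (4,5) lies in no bag, so the decomposition is invalid.

No — edge (4,5) lies in no bag.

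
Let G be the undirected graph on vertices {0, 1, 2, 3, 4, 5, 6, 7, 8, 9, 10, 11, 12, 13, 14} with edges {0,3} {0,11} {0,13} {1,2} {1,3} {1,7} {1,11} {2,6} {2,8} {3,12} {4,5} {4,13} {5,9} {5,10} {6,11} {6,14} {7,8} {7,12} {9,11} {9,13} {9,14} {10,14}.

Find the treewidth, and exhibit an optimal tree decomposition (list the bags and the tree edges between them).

The largest bag has 4 vertices, giving width 3; this decomposition certifies tw(G) ≤ 3. For the lower bound: the 4 vertex sets {7,8,12}, {2}, {1}, {0,3,6,11} are disjoint, each induces a connected subgraph, and every pair is joined by at least one edge of G. Contracting each set to a single vertex therefore yields K_{4} as a minor, and since treewidth is minor-monotone, tw(G) ≥ tw(K_{4}) = 3. Combining the bounds, tw(G) = 3.

Treewidth 3.
One optimal decomposition is:
Bags: B1 = {2, 7, 8, 12}  B2 = {1, 2, 7, 12}  B3 = {1, 2, 3, 12}  B4 = {1, 2, 3, 6}  B5 = {1, 3, 6, 11}  B6 = {0, 3, 6, 11}  B7 = {0, 6, 11, 14}  B8 = {0, 9, 11, 14}  B9 = {0, 9, 13, 14}  B10 = {9, 10, 13, 14}  B11 = {5, 9, 10, 13}  B12 = {4, 5, 10, 13}
Tree: B1–B2, B2–B3, B3–B4, B4–B5, B5–B6, B6–B7, B7–B8, B8–B9, B9–B10, B10–B11, B11–B12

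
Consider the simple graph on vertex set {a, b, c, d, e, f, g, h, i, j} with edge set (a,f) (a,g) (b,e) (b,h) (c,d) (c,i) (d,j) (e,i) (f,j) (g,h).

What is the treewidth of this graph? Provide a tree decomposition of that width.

Every bag has size at most 3, so the width is 3 − 1 = 2 and tw(G) ≤ 2. The edges j–d–c–i–e–b–h–g–a–f–j form a cycle, so G is not a tree and its treewidth is at least 2. Therefore the treewidth is 2.

Treewidth 2.
Bags: B1 = {c, d, j}  B2 = {c, i, j}  B3 = {e, i, j}  B4 = {b, e, j}  B5 = {b, h, j}  B6 = {g, h, j}  B7 = {a, g, j}  B8 = {a, f, j}
Tree: B1–B2, B2–B3, B3–B4, B4–B5, B5–B6, B6–B7, B7–B8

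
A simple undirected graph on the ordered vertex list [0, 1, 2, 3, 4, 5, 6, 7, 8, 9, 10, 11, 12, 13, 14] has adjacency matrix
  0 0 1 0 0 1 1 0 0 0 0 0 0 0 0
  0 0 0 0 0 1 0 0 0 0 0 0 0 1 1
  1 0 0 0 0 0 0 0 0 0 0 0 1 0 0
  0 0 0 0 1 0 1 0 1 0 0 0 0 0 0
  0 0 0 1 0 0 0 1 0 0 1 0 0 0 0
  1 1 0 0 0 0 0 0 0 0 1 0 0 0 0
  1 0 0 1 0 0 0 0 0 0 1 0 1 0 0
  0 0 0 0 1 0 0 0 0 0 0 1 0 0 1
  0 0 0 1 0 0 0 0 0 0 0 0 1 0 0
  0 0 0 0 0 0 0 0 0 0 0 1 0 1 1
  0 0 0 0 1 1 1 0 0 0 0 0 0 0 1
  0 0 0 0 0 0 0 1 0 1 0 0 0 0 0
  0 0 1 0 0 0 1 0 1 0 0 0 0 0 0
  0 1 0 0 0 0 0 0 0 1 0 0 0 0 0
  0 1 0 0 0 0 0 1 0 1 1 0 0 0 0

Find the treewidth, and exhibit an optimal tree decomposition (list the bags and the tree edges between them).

Every bag has size at most 4, so the width is 4 − 1 = 3 and tw(G) ≤ 3. For the lower bound: the 4 vertex sets {9,11,13}, {1}, {14}, {4,5,7,10} are disjoint, each induces a connected subgraph, and every pair is joined by at least one edge of G. Contracting each set to a single vertex therefore yields K_{4} as a minor, and since treewidth is minor-monotone, tw(G) ≥ tw(K_{4}) = 3. Hence tw(G) = 3 exactly.

Treewidth 3.
Bags: B1 = {1, 9, 11, 13}  B2 = {1, 9, 11, 14}  B3 = {1, 7, 11, 14}  B4 = {1, 5, 7, 14}  B5 = {5, 7, 10, 14}  B6 = {4, 5, 7, 10}  B7 = {0, 4, 5, 10}  B8 = {0, 4, 6, 10}  B9 = {0, 3, 4, 6}  B10 = {0, 2, 3, 6}  B11 = {2, 3, 6, 12}  B12 = {2, 3, 8, 12}
Tree: B1–B2, B2–B3, B3–B4, B4–B5, B5–B6, B6–B7, B7–B8, B8–B9, B9–B10, B10–B11, B11–B12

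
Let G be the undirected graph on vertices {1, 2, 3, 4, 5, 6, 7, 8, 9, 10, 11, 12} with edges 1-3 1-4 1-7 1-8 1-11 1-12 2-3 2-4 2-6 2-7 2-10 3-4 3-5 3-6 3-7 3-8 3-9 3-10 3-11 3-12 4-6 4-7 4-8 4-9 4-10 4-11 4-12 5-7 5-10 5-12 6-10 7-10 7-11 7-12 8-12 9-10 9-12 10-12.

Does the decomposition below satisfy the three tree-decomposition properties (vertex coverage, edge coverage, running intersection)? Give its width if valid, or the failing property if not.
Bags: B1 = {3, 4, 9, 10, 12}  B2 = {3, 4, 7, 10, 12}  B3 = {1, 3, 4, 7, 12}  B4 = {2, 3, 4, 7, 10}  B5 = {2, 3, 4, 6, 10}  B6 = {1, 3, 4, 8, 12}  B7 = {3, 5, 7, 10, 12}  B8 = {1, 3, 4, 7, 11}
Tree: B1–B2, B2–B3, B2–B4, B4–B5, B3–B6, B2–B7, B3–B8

Every vertex of G appears in some bag (union = {1, 2, 3, 4, 5, 6, 7, 8, 9, 10, 11, 12}); every edge is covered by a bag; and for each vertex v the set of bags containing v is connected in the bag tree. The decomposition is therefore valid. The largest bag has 5 vertices, so the width is 4.

Yes; width 4.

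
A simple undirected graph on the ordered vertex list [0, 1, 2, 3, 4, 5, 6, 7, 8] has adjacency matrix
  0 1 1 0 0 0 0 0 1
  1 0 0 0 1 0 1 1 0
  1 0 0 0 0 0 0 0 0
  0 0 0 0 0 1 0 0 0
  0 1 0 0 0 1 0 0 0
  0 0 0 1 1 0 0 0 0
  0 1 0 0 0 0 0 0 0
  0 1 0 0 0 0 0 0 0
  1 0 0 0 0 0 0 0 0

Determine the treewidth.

A width-1 tree decomposition is:
Bags: B1 = {1, 4}  B2 = {0, 1}  B3 = {0, 8}  B4 = {1, 7}  B5 = {0, 2}  B6 = {4, 5}  B7 = {1, 6}  B8 = {3, 5}
Tree: B1–B2, B2–B3, B2–B4, B2–B5, B1–B6, B4–B7, B6–B8
Every bag has size at most 2, so the width is 2 − 1 = 1 and tw(G) ≤ 1. G has an edge, so its treewidth is at least 1. The upper and lower bounds meet at 1, so that is the treewidth.

1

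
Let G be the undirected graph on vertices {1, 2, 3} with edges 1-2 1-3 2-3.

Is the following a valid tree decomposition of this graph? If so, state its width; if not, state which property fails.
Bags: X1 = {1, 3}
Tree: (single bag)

No — vertex 2 appears in no bag.

A tree decomposition must satisfy three properties: every vertex lies in some bag; for every edge, both endpoints lie together in some bag; and for every vertex, the bags containing it form a connected subtree. Here vertex 2 appears in no bag, so the decomposition is invalid.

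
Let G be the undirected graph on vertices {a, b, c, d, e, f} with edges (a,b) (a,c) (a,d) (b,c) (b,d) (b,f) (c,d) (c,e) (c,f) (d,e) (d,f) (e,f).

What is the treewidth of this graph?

A width-3 tree decomposition is:
Bags: B1 = {c, d, e, f}  B2 = {b, c, d, f}  B3 = {a, b, c, d}
Tree: B1–B2, B2–B3
Every bag has size at most 4, so the width is 4 − 1 = 3 and tw(G) ≤ 3. On the other hand G contains the 4-clique {c, d, e, f}. A clique must lie in a single bag of any decomposition, so no decomposition can have width below 3. Hence tw(G) = 3 exactly.

3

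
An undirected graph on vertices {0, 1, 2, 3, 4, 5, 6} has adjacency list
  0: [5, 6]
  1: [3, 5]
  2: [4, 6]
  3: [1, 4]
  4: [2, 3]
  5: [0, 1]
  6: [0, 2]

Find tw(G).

2

A width-2 tree decomposition is:
Bags: B1 = {0, 5, 6}  B2 = {2, 5, 6}  B3 = {2, 4, 5}  B4 = {3, 4, 5}  B5 = {1, 3, 5}
Tree: B1–B2, B2–B3, B3–B4, B4–B5
Each bag holds 3 vertices, so the decomposition has width 2, which upper-bounds the treewidth. The edges 5–0–6–2–4–3–1–5 form a cycle, so G is not a tree and its treewidth is at least 2. Combining the bounds, tw(G) = 2.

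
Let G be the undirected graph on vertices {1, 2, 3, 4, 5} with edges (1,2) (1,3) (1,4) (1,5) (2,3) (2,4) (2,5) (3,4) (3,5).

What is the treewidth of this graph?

3

A width-3 tree decomposition is:
Bags: B1 = {1, 2, 3, 5}  B2 = {1, 2, 3, 4}
Tree: B1–B2
The largest bag has 4 vertices, giving width 3; this decomposition certifies tw(G) ≤ 3. Conversely, {1, 2, 3, 4} is a clique of size 4, and the vertices of any clique must share a bag in every tree decomposition; so some bag has ≥ 4 vertices and tw(G) ≥ 3. Combining the bounds, tw(G) = 3.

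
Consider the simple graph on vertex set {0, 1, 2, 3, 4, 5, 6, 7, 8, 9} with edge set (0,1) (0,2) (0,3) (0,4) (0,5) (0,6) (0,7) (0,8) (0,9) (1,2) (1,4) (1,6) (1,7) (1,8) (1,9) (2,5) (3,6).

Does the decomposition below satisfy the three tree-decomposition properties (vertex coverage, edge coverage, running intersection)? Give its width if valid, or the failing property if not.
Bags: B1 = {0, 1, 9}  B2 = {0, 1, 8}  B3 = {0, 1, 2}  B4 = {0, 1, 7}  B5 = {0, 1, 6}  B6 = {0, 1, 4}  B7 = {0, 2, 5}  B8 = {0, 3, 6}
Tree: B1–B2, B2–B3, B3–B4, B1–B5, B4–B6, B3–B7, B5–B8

Vertex coverage: the bags together contain {0, 1, 2, 3, 4, 5, 6, 7, 8, 9}, the full vertex set. Edge coverage: each edge of G has both endpoints in at least one bag. Running intersection: for every vertex, the bags containing it form a connected subtree. All three properties hold, so this is a valid tree decomposition of width max|bag| − 1 = 2, and hence tw(G) ≤ 2.

Yes; width 2.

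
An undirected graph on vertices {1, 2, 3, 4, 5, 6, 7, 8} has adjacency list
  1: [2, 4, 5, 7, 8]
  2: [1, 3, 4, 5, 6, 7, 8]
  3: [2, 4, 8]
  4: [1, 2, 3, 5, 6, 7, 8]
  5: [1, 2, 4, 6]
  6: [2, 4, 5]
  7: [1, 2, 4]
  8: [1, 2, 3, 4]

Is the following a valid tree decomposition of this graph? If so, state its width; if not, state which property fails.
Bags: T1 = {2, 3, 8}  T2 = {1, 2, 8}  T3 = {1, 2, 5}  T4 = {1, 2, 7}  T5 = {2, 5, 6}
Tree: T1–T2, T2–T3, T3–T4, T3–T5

A tree decomposition must satisfy three properties: every vertex lies in some bag; for every edge, both endpoints lie together in some bag; and for every vertex, the bags containing it form a connected subtree. Here vertex 4 appears in no bag, so the decomposition is invalid.

No — vertex 4 appears in no bag.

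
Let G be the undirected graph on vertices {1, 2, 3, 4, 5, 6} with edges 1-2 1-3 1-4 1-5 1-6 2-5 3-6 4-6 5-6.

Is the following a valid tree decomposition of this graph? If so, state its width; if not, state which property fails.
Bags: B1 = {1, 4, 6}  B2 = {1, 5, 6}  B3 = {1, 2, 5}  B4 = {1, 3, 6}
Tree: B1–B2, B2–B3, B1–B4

Yes; width 2.

Vertex coverage: the bags together contain {1, 2, 3, 4, 5, 6}, the full vertex set. Edge coverage: each edge of G has both endpoints in at least one bag. Running intersection: for every vertex, the bags containing it form a connected subtree. All three properties hold, so this is a valid tree decomposition of width max|bag| − 1 = 2, and hence tw(G) ≤ 2.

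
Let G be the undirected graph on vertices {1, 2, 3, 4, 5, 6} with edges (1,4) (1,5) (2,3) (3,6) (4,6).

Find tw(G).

A width-1 tree decomposition is:
Bags: B1 = {1, 5}  B2 = {1, 4}  B3 = {4, 6}  B4 = {3, 6}  B5 = {2, 3}
Tree: B1–B2, B2–B3, B3–B4, B4–B5
Each bag holds 2 vertices, so the decomposition has width 1, which upper-bounds the treewidth. Any graph with an edge has treewidth ≥ 1, and G has the edge 5–1. The upper and lower bounds meet at 1, so that is the treewidth.

1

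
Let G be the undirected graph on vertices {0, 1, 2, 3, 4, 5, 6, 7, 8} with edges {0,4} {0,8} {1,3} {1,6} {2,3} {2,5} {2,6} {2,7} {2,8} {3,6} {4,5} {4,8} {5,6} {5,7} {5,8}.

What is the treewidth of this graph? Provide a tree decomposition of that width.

Treewidth 2.
Bags: B1 = {2, 5, 7}  B2 = {2, 5, 8}  B3 = {2, 5, 6}  B4 = {2, 3, 6}  B5 = {4, 5, 8}  B6 = {1, 3, 6}  B7 = {0, 4, 8}
Tree: B1–B2, B2–B3, B3–B4, B2–B5, B4–B6, B5–B7

Each bag holds 3 vertices, so the decomposition has width 2, which upper-bounds the treewidth. Conversely, {0, 4, 8} is a clique of size 3, and the vertices of any clique must share a bag in every tree decomposition; so some bag has ≥ 3 vertices and tw(G) ≥ 2. Combining the bounds, tw(G) = 2.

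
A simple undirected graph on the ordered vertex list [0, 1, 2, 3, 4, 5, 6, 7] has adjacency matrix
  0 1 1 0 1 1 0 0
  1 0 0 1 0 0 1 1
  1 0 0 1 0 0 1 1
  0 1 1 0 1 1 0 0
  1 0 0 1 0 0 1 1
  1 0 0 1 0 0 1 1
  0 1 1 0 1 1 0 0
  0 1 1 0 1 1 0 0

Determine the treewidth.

A width-4 tree decomposition is:
Bags: B1 = {1, 2, 4, 5, 7}  B2 = {0, 1, 2, 4, 5}  B3 = {1, 2, 3, 4, 5}  B4 = {1, 2, 4, 5, 6}
Tree: B1–B2, B2–B3, B3–B4
Every bag has size at most 5, so the width is 5 − 1 = 4 and tw(G) ≤ 4. For the lower bound: the 5 vertex sets {5,7}, {0,2}, {1,3}, {4}, {6} are disjoint, each induces a connected subgraph, and every pair is joined by at least one edge of G. Contracting each set to a single vertex therefore yields K_{5} as a minor, and since treewidth is minor-monotone, tw(G) ≥ tw(K_{5}) = 4. Combining the bounds, tw(G) = 4.

4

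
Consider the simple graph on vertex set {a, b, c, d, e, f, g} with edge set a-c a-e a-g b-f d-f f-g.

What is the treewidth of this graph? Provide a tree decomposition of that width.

Treewidth 1.
Bags: B1 = {f, g}  B2 = {a, g}  B3 = {a, c}  B4 = {d, f}  B5 = {b, f}  B6 = {a, e}
Tree: B1–B2, B2–B3, B1–B4, B4–B5, B2–B6

Each bag holds 2 vertices, so the decomposition has width 1, which upper-bounds the treewidth. Any graph with an edge has treewidth ≥ 1, and G has the edge g–f. The upper and lower bounds meet at 1, so that is the treewidth.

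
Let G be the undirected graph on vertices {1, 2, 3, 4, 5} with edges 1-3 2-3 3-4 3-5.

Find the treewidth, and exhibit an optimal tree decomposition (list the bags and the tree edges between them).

Each bag holds 2 vertices, so the decomposition has width 1, which upper-bounds the treewidth. Any graph with an edge has treewidth ≥ 1, and G has the edge 4–3. The upper and lower bounds meet at 1, so that is the treewidth.

Treewidth 1.
One optimal decomposition is:
Bags: B1 = {3, 4}  B2 = {3, 5}  B3 = {1, 3}  B4 = {2, 3}
Tree: B1–B2, B1–B3, B3–B4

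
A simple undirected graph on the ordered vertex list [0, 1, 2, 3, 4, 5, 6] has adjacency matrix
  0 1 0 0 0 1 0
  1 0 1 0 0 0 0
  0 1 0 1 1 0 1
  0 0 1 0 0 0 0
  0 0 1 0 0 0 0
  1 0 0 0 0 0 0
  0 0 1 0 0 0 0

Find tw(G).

1

A width-1 tree decomposition is:
Bags: B1 = {1, 2}  B2 = {2, 6}  B3 = {2, 3}  B4 = {2, 4}  B5 = {0, 1}  B6 = {0, 5}
Tree: B1–B2, B1–B3, B2–B4, B1–B5, B5–B6
The largest bag has 2 vertices, giving width 1; this decomposition certifies tw(G) ≤ 1. Any graph with an edge has treewidth ≥ 1, and G has the edge 2–1. Hence tw(G) = 1 exactly.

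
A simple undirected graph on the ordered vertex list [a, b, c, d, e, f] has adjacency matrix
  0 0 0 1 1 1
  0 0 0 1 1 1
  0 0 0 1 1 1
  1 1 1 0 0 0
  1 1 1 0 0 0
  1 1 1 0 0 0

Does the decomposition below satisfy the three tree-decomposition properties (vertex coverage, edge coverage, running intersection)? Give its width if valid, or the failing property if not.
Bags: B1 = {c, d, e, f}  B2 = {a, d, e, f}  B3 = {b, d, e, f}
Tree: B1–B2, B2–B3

Yes; width 3.

Every vertex of G appears in some bag (union = {a, b, c, d, e, f}); every edge is covered by a bag; and for each vertex v the set of bags containing v is connected in the bag tree. The decomposition is therefore valid. The largest bag has 4 vertices, so the width is 3.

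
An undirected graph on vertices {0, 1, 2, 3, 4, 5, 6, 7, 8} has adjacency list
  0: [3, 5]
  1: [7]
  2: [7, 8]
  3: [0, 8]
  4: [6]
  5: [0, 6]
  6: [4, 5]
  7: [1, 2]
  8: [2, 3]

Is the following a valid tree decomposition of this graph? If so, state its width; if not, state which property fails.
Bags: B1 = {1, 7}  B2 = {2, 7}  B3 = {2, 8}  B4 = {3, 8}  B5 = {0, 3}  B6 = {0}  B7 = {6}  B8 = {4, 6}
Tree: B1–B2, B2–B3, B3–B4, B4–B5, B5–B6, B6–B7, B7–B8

A tree decomposition must satisfy three properties: every vertex lies in some bag; for every edge, both endpoints lie together in some bag; and for every vertex, the bags containing it form a connected subtree. Here vertex 5 appears in no bag, so the decomposition is invalid.

No — vertex 5 appears in no bag.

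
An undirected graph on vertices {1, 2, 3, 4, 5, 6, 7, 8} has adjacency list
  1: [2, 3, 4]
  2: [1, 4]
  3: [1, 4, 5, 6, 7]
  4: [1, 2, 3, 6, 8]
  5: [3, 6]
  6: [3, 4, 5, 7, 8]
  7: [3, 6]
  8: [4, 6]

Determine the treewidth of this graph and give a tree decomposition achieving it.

Each bag holds 3 vertices, so the decomposition has width 2, which upper-bounds the treewidth. On the other hand G contains the 3-clique {4, 6, 8}. A clique must lie in a single bag of any decomposition, so no decomposition can have width below 2. Hence tw(G) = 2 exactly.

Treewidth 2.
One such decomposition:
Bags: B1 = {3, 4, 6}  B2 = {1, 3, 4}  B3 = {3, 6, 7}  B4 = {3, 5, 6}  B5 = {4, 6, 8}  B6 = {1, 2, 4}
Tree: B1–B2, B1–B3, B1–B4, B1–B5, B2–B6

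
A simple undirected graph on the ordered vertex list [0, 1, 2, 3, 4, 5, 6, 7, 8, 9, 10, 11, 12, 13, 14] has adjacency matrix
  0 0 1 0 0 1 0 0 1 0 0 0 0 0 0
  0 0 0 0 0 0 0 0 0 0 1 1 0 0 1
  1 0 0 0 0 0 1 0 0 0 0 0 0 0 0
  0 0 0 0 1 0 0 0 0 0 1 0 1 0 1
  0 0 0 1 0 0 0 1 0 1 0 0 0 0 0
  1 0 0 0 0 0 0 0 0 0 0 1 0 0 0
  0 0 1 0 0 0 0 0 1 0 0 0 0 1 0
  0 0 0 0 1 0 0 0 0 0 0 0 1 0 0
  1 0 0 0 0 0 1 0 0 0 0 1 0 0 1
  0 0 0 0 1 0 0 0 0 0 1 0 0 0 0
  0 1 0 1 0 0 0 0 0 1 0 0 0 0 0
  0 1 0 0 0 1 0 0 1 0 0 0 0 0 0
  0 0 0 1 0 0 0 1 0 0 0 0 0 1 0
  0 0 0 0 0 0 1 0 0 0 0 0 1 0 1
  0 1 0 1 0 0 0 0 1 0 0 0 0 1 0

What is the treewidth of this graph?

A width-3 tree decomposition is:
Bags: B1 = {0, 2, 5, 11}  B2 = {0, 2, 8, 11}  B3 = {2, 6, 8, 11}  B4 = {1, 6, 8, 11}  B5 = {1, 6, 8, 14}  B6 = {1, 6, 13, 14}  B7 = {1, 10, 13, 14}  B8 = {3, 10, 13, 14}  B9 = {3, 10, 12, 13}  B10 = {3, 9, 10, 12}  B11 = {3, 4, 9, 12}  B12 = {4, 7, 9, 12}
Tree: B1–B2, B2–B3, B3–B4, B4–B5, B5–B6, B6–B7, B7–B8, B8–B9, B9–B10, B10–B11, B11–B12
Each bag holds 4 vertices, so the decomposition has width 3, which upper-bounds the treewidth. For the lower bound: the 4 vertex sets {0,2,5}, {11}, {8}, {1,6,13,14} are disjoint, each induces a connected subgraph, and every pair is joined by at least one edge of G. Contracting each set to a single vertex therefore yields K_{4} as a minor, and since treewidth is minor-monotone, tw(G) ≥ tw(K_{4}) = 3. Hence tw(G) = 3 exactly.

3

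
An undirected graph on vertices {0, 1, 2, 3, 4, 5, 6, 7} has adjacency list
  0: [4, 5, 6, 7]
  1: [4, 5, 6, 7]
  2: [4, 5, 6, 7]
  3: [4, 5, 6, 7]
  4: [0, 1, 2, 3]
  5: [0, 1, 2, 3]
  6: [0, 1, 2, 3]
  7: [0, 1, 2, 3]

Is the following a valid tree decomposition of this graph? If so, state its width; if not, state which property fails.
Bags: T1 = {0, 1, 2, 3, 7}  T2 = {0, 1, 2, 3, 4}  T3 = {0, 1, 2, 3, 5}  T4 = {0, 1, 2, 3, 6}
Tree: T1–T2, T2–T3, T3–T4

Every vertex of G appears in some bag (union = {0, 1, 2, 3, 4, 5, 6, 7}); every edge is covered by a bag; and for each vertex v the set of bags containing v is connected in the bag tree. The decomposition is therefore valid. The largest bag has 5 vertices, so the width is 4.

Yes; width 4.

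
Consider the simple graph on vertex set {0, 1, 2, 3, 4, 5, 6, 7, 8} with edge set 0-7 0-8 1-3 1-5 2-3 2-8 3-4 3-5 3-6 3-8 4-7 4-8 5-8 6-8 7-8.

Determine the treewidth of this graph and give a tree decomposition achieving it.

The largest bag has 3 vertices, giving width 2; this decomposition certifies tw(G) ≤ 2. Conversely, {0, 7, 8} is a clique of size 3, and the vertices of any clique must share a bag in every tree decomposition; so some bag has ≥ 3 vertices and tw(G) ≥ 2. Hence tw(G) = 2 exactly.

Treewidth 2.
One optimal decomposition is:
Bags: B1 = {4, 7, 8}  B2 = {3, 4, 8}  B3 = {3, 6, 8}  B4 = {0, 7, 8}  B5 = {3, 5, 8}  B6 = {1, 3, 5}  B7 = {2, 3, 8}
Tree: B1–B2, B2–B3, B1–B4, B2–B5, B5–B6, B3–B7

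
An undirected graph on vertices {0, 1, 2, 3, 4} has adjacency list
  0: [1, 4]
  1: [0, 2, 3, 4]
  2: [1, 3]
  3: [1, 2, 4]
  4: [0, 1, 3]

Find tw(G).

A width-2 tree decomposition is:
Bags: B1 = {1, 2, 3}  B2 = {1, 3, 4}  B3 = {0, 1, 4}
Tree: B1–B2, B2–B3
Each bag holds 3 vertices, so the decomposition has width 2, which upper-bounds the treewidth. For the lower bound, the 3 vertices {0, 1, 4} are pairwise adjacent, and any tree decomposition puts a clique entirely inside one bag — forcing width ≥ 2. Therefore the treewidth is 2.

2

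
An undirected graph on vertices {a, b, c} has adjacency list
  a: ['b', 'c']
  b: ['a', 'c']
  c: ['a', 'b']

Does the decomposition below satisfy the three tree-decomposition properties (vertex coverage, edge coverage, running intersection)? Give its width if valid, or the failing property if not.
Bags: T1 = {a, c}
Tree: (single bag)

A tree decomposition must satisfy three properties: every vertex lies in some bag; for every edge, both endpoints lie together in some bag; and for every vertex, the bags containing it form a connected subtree. Here vertex b appears in no bag, so the decomposition is invalid.

No — vertex b appears in no bag.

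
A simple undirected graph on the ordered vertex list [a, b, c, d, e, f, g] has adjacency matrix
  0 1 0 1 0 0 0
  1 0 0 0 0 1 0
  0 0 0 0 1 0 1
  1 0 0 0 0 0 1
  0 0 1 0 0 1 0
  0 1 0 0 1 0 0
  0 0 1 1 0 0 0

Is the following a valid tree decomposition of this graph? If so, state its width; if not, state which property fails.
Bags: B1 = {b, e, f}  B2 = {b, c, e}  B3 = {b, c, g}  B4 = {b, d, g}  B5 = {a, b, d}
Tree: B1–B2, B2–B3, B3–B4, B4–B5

Yes; width 2.

Checking the three conditions: (i) the bags cover all of {a, b, c, d, e, f, g}; (ii) for each edge, some bag contains both endpoints; (iii) the bags containing any fixed vertex form a subtree. All hold, so the decomposition is valid with width 3 − 1 = 2.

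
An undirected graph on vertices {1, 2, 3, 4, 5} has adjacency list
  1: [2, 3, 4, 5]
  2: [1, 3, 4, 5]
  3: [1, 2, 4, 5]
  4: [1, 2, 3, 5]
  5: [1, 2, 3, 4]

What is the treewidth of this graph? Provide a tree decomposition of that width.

Treewidth 4.
One optimal decomposition is:
Bags: B1 = {1, 2, 3, 4, 5}
Tree: (single bag)

A single bag containing all 5 vertices is trivially a valid decomposition of width 4. Conversely, {1, 2, 3, 4, 5} is a clique of size 5, and the vertices of any clique must share a bag in every tree decomposition; so some bag has ≥ 5 vertices and tw(G) ≥ 4. Combining the bounds, tw(G) = 4.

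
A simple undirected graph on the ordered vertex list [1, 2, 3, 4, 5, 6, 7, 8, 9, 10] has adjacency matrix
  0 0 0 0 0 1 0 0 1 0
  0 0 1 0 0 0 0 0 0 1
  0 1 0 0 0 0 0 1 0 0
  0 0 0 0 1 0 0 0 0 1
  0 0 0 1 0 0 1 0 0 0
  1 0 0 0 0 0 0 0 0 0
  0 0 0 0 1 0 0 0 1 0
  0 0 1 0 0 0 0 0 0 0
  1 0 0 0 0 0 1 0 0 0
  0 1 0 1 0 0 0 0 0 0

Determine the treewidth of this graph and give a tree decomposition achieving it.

The largest bag has 2 vertices, giving width 1; this decomposition certifies tw(G) ≤ 1. Any graph with an edge has treewidth ≥ 1, and G has the edge 8–3. Hence tw(G) = 1 exactly.

Treewidth 1.
One such decomposition:
Bags: B1 = {3, 8}  B2 = {2, 3}  B3 = {2, 10}  B4 = {4, 10}  B5 = {4, 5}  B6 = {5, 7}  B7 = {7, 9}  B8 = {1, 9}  B9 = {1, 6}
Tree: B1–B2, B2–B3, B3–B4, B4–B5, B5–B6, B6–B7, B7–B8, B8–B9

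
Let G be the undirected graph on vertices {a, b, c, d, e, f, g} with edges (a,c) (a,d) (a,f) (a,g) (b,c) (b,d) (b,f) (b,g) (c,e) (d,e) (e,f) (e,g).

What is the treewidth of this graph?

A width-3 tree decomposition is:
Bags: B1 = {a, b, d, e}  B2 = {a, b, c, e}  B3 = {a, b, e, g}  B4 = {a, b, e, f}
Tree: B1–B2, B2–B3, B3–B4
The largest bag has 4 vertices, giving width 3; this decomposition certifies tw(G) ≤ 3. For the lower bound: the 4 vertex sets {a,d}, {c,e}, {b}, {g} are disjoint, each induces a connected subgraph, and every pair is joined by at least one edge of G. Contracting each set to a single vertex therefore yields K_{4} as a minor, and since treewidth is minor-monotone, tw(G) ≥ tw(K_{4}) = 3. Therefore the treewidth is 3.

3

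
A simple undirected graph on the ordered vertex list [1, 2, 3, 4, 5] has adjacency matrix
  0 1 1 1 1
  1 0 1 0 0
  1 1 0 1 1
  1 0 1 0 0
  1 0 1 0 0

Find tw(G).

2

A width-2 tree decomposition is:
Bags: B1 = {1, 2, 3}  B2 = {1, 3, 4}  B3 = {1, 3, 5}
Tree: B1–B2, B2–B3
Every bag has size at most 3, so the width is 3 − 1 = 2 and tw(G) ≤ 2. On the other hand G contains the 3-clique {1, 2, 3}. A clique must lie in a single bag of any decomposition, so no decomposition can have width below 2. Combining the bounds, tw(G) = 2.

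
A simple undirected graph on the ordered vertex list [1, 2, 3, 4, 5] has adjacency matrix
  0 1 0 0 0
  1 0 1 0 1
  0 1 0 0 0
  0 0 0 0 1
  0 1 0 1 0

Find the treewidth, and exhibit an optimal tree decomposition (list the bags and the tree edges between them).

Treewidth 1.
Bags: B1 = {1, 2}  B2 = {2, 5}  B3 = {2, 3}  B4 = {4, 5}
Tree: B1–B2, B2–B3, B2–B4

The largest bag has 2 vertices, giving width 1; this decomposition certifies tw(G) ≤ 1. G has an edge, so its treewidth is at least 1. The upper and lower bounds meet at 1, so that is the treewidth.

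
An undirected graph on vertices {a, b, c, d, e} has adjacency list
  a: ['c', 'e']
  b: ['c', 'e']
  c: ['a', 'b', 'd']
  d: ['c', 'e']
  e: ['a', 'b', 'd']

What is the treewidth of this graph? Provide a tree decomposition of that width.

Treewidth 2.
Bags: B1 = {c, d, e}  B2 = {b, c, e}  B3 = {a, c, e}
Tree: B1–B2, B2–B3

The largest bag has 3 vertices, giving width 2; this decomposition certifies tw(G) ≤ 2. For the lower bound, G contains the cycle c–d–e–b–c, so G is not a forest; only forests have treewidth ≤ 1, hence tw(G) ≥ 2. The upper and lower bounds meet at 2, so that is the treewidth.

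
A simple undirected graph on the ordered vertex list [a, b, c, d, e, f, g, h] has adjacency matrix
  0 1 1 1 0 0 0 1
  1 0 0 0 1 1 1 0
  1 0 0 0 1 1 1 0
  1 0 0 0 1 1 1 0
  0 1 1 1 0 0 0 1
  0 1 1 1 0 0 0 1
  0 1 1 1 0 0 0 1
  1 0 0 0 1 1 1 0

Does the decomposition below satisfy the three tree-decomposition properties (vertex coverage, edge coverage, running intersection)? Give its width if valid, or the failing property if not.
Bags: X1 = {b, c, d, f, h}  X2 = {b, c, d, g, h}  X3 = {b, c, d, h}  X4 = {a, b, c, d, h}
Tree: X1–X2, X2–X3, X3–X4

A tree decomposition must satisfy three properties: every vertex lies in some bag; for every edge, both endpoints lie together in some bag; and for every vertex, the bags containing it form a connected subtree. Here vertex e appears in no bag, so the decomposition is invalid.

No — vertex e appears in no bag.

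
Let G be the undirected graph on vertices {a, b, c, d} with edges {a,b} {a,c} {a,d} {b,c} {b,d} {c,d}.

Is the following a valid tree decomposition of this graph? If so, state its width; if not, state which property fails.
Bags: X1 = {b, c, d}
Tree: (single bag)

No — vertex a appears in no bag.

A tree decomposition must satisfy three properties: every vertex lies in some bag; for every edge, both endpoints lie together in some bag; and for every vertex, the bags containing it form a connected subtree. Here vertex a appears in no bag, so the decomposition is invalid.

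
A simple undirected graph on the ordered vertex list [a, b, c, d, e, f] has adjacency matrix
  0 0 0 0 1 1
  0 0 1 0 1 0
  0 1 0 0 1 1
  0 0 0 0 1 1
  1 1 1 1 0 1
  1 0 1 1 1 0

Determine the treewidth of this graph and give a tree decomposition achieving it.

The largest bag has 3 vertices, giving width 2; this decomposition certifies tw(G) ≤ 2. On the other hand G contains the 3-clique {d, e, f}. A clique must lie in a single bag of any decomposition, so no decomposition can have width below 2. Hence tw(G) = 2 exactly.

Treewidth 2.
One such decomposition:
Bags: B1 = {c, e, f}  B2 = {a, e, f}  B3 = {b, c, e}  B4 = {d, e, f}
Tree: B1–B2, B1–B3, B1–B4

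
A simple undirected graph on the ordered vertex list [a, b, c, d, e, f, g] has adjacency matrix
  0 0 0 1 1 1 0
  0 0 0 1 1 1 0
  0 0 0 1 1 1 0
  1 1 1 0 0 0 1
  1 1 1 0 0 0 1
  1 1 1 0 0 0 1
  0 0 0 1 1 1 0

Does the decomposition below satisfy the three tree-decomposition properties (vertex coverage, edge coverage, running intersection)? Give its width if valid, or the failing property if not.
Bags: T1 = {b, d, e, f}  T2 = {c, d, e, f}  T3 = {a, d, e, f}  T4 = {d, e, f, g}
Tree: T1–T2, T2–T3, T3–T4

Vertex coverage: the bags together contain {a, b, c, d, e, f, g}, the full vertex set. Edge coverage: each edge of G has both endpoints in at least one bag. Running intersection: for every vertex, the bags containing it form a connected subtree. All three properties hold, so this is a valid tree decomposition of width max|bag| − 1 = 3, and hence tw(G) ≤ 3.

Yes; width 3.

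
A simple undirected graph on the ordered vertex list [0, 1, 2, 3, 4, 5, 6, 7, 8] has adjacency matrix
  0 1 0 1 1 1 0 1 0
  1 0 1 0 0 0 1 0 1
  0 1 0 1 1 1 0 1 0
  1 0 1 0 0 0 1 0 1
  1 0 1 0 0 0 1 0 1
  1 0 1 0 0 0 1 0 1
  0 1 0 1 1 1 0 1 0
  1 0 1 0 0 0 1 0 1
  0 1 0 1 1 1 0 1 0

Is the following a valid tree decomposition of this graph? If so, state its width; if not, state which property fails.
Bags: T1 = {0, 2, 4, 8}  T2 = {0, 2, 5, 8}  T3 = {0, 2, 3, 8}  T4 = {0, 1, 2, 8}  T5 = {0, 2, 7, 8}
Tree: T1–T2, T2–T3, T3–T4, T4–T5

No — vertex 6 appears in no bag.

A tree decomposition must satisfy three properties: every vertex lies in some bag; for every edge, both endpoints lie together in some bag; and for every vertex, the bags containing it form a connected subtree. Here vertex 6 appears in no bag, so the decomposition is invalid.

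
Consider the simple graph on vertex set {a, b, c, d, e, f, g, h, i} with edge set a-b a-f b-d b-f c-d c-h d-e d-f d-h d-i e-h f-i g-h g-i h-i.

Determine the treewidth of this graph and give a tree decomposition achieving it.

Treewidth 2.
One such decomposition:
Bags: B1 = {d, f, i}  B2 = {b, d, f}  B3 = {d, h, i}  B4 = {g, h, i}  B5 = {a, b, f}  B6 = {d, e, h}  B7 = {c, d, h}
Tree: B1–B2, B1–B3, B3–B4, B2–B5, B3–B6, B6–B7

Each bag holds 3 vertices, so the decomposition has width 2, which upper-bounds the treewidth. For the lower bound, the 3 vertices {d, e, h} are pairwise adjacent, and any tree decomposition puts a clique entirely inside one bag — forcing width ≥ 2. Therefore the treewidth is 2.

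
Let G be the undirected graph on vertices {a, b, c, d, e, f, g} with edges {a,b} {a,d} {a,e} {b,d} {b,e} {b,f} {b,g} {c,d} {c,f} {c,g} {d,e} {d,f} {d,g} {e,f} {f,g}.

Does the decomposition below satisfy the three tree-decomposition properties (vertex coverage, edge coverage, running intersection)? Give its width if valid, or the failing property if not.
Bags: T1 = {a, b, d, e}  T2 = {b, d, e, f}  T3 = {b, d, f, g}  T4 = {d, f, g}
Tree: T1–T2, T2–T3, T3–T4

No — vertex c appears in no bag.

A tree decomposition must satisfy three properties: every vertex lies in some bag; for every edge, both endpoints lie together in some bag; and for every vertex, the bags containing it form a connected subtree. Here vertex c appears in no bag, so the decomposition is invalid.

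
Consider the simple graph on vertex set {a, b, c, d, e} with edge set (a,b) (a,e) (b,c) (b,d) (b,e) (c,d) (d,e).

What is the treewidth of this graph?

A width-2 tree decomposition is:
Bags: B1 = {a, b, e}  B2 = {b, d, e}  B3 = {b, c, d}
Tree: B1–B2, B2–B3
Every bag has size at most 3, so the width is 3 − 1 = 2 and tw(G) ≤ 2. On the other hand G contains the 3-clique {b, d, e}. A clique must lie in a single bag of any decomposition, so no decomposition can have width below 2. The upper and lower bounds meet at 2, so that is the treewidth.

2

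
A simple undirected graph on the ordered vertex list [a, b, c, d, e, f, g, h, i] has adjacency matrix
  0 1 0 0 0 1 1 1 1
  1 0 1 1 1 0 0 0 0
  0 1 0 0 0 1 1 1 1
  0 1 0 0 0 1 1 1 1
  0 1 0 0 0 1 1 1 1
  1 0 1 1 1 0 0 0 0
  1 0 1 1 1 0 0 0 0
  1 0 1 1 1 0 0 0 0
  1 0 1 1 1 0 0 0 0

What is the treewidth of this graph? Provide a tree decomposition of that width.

Each bag holds 5 vertices, so the decomposition has width 4, which upper-bounds the treewidth. For the lower bound: the 5 vertex sets {e,i}, {a,f}, {c,h}, {d}, {g} are disjoint, each induces a connected subgraph, and every pair is joined by at least one edge of G. Contracting each set to a single vertex therefore yields K_{5} as a minor, and since treewidth is minor-monotone, tw(G) ≥ tw(K_{5}) = 4. The upper and lower bounds meet at 4, so that is the treewidth.

Treewidth 4.
One optimal decomposition is:
Bags: B1 = {a, c, d, e, i}  B2 = {a, c, d, e, f}  B3 = {a, c, d, e, h}  B4 = {a, c, d, e, g}  B5 = {a, b, c, d, e}
Tree: B1–B2, B2–B3, B3–B4, B4–B5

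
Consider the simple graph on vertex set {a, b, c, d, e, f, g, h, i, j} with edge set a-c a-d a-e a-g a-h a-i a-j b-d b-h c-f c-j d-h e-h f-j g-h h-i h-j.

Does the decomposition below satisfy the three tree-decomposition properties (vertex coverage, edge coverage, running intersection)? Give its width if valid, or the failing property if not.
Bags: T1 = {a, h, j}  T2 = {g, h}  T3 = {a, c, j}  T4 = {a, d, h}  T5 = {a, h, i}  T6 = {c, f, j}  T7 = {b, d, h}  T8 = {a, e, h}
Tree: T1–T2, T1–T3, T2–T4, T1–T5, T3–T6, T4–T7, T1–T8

A tree decomposition must satisfy three properties: every vertex lies in some bag; for every edge, both endpoints lie together in some bag; and for every vertex, the bags containing it form a connected subtree. Here edge (a,g) lies in no bag, so the decomposition is invalid.

No — edge (a,g) lies in no bag.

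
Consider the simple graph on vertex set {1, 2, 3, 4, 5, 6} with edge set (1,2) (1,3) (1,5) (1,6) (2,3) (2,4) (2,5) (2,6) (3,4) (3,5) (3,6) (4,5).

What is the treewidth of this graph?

3

A width-3 tree decomposition is:
Bags: B1 = {1, 2, 3, 5}  B2 = {2, 3, 4, 5}  B3 = {1, 2, 3, 6}
Tree: B1–B2, B1–B3
The largest bag has 4 vertices, giving width 3; this decomposition certifies tw(G) ≤ 3. Conversely, {1, 2, 3, 5} is a clique of size 4, and the vertices of any clique must share a bag in every tree decomposition; so some bag has ≥ 4 vertices and tw(G) ≥ 3. The upper and lower bounds meet at 3, so that is the treewidth.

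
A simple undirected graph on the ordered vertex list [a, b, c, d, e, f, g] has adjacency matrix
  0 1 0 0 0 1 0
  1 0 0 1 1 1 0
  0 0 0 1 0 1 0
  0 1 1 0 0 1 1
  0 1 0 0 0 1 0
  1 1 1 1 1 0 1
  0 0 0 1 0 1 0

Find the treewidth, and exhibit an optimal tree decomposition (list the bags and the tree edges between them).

Treewidth 2.
Bags: B1 = {b, d, f}  B2 = {a, b, f}  B3 = {b, e, f}  B4 = {c, d, f}  B5 = {d, f, g}
Tree: B1–B2, B1–B3, B1–B4, B4–B5

The largest bag has 3 vertices, giving width 2; this decomposition certifies tw(G) ≤ 2. Conversely, {d, f, g} is a clique of size 3, and the vertices of any clique must share a bag in every tree decomposition; so some bag has ≥ 3 vertices and tw(G) ≥ 2. Therefore the treewidth is 2.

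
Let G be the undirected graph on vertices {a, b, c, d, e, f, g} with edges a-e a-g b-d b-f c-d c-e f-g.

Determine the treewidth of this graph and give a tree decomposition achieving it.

The largest bag has 3 vertices, giving width 2; this decomposition certifies tw(G) ≤ 2. For the lower bound, G contains the cycle g–a–e–c–d–b–f–g, so G is not a forest; only forests have treewidth ≤ 1, hence tw(G) ≥ 2. Combining the bounds, tw(G) = 2.

Treewidth 2.
Bags: B1 = {a, e, g}  B2 = {c, e, g}  B3 = {c, d, g}  B4 = {b, d, g}  B5 = {b, f, g}
Tree: B1–B2, B2–B3, B3–B4, B4–B5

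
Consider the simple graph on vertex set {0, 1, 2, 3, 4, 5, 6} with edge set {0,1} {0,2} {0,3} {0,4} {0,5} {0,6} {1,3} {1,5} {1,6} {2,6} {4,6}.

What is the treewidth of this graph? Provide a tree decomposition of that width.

Every bag has size at most 3, so the width is 3 − 1 = 2 and tw(G) ≤ 2. Conversely, {0, 1, 3} is a clique of size 3, and the vertices of any clique must share a bag in every tree decomposition; so some bag has ≥ 3 vertices and tw(G) ≥ 2. The upper and lower bounds meet at 2, so that is the treewidth.

Treewidth 2.
One optimal decomposition is:
Bags: B1 = {0, 1, 6}  B2 = {0, 4, 6}  B3 = {0, 2, 6}  B4 = {0, 1, 3}  B5 = {0, 1, 5}
Tree: B1–B2, B2–B3, B1–B4, B4–B5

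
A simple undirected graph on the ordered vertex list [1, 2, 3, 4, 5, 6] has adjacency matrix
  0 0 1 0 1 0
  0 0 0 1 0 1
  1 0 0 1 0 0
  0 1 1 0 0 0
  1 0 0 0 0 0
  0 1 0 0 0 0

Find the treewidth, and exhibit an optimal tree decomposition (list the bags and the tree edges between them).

Each bag holds 2 vertices, so the decomposition has width 1, which upper-bounds the treewidth. Any graph with an edge has treewidth ≥ 1, and G has the edge 5–1. The upper and lower bounds meet at 1, so that is the treewidth.

Treewidth 1.
Bags: B1 = {1, 5}  B2 = {1, 3}  B3 = {3, 4}  B4 = {2, 4}  B5 = {2, 6}
Tree: B1–B2, B2–B3, B3–B4, B4–B5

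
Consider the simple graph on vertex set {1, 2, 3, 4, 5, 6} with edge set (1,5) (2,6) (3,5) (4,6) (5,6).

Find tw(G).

A width-1 tree decomposition is:
Bags: B1 = {5, 6}  B2 = {4, 6}  B3 = {2, 6}  B4 = {3, 5}  B5 = {1, 5}
Tree: B1–B2, B1–B3, B1–B4, B4–B5
The largest bag has 2 vertices, giving width 1; this decomposition certifies tw(G) ≤ 1. G has an edge, so its treewidth is at least 1. Hence tw(G) = 1 exactly.

1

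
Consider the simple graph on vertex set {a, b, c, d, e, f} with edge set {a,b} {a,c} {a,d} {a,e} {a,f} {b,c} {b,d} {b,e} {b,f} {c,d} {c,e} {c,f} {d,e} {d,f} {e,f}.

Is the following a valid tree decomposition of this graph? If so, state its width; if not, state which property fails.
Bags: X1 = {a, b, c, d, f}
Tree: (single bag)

No — vertex e appears in no bag.

A tree decomposition must satisfy three properties: every vertex lies in some bag; for every edge, both endpoints lie together in some bag; and for every vertex, the bags containing it form a connected subtree. Here vertex e appears in no bag, so the decomposition is invalid.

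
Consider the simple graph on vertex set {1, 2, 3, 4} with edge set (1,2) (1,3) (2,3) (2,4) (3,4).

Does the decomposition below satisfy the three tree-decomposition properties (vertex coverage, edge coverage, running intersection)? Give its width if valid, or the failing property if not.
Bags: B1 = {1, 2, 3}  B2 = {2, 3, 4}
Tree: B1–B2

Yes; width 2.

Checking the three conditions: (i) the bags cover all of {1, 2, 3, 4}; (ii) for each edge, some bag contains both endpoints; (iii) the bags containing any fixed vertex form a subtree. All hold, so the decomposition is valid with width 3 − 1 = 2.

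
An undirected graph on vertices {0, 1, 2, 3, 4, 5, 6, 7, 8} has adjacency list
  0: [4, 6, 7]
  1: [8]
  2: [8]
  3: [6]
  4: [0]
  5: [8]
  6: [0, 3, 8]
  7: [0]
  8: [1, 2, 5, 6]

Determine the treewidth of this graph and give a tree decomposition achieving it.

Treewidth 1.
Bags: B1 = {6, 8}  B2 = {1, 8}  B3 = {0, 6}  B4 = {3, 6}  B5 = {2, 8}  B6 = {0, 7}  B7 = {0, 4}  B8 = {5, 8}
Tree: B1–B2, B1–B3, B3–B4, B2–B5, B3–B6, B6–B7, B5–B8

The largest bag has 2 vertices, giving width 1; this decomposition certifies tw(G) ≤ 1. Any graph with an edge has treewidth ≥ 1, and G has the edge 6–8. Therefore the treewidth is 1.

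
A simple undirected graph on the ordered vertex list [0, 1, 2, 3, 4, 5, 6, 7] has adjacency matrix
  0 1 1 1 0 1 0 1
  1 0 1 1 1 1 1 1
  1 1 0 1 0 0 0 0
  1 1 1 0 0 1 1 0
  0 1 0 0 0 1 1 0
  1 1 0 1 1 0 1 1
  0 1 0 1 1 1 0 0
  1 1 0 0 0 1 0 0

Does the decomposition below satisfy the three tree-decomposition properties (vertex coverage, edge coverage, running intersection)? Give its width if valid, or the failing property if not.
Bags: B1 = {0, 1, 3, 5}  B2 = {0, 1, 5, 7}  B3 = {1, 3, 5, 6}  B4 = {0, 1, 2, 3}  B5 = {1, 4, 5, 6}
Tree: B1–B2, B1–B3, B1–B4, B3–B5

Vertex coverage: the bags together contain {0, 1, 2, 3, 4, 5, 6, 7}, the full vertex set. Edge coverage: each edge of G has both endpoints in at least one bag. Running intersection: for every vertex, the bags containing it form a connected subtree. All three properties hold, so this is a valid tree decomposition of width max|bag| − 1 = 3, and hence tw(G) ≤ 3.

Yes; width 3.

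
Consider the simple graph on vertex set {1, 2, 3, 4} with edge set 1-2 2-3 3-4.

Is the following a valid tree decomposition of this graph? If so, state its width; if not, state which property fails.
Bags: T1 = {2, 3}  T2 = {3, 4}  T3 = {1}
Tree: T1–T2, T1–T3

No — edge (2,1) lies in no bag.

A tree decomposition must satisfy three properties: every vertex lies in some bag; for every edge, both endpoints lie together in some bag; and for every vertex, the bags containing it form a connected subtree. Here edge (2,1) lies in no bag, so the decomposition is invalid.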